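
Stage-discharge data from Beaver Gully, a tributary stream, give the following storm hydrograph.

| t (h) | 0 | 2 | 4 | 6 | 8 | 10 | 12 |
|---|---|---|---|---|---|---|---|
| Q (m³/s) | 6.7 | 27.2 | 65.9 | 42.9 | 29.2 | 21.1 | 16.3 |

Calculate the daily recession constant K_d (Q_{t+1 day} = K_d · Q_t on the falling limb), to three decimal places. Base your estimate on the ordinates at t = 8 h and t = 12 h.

Between t = 8 h and t = 12 h the flow falls from 29.2 to 16.3 m³/s over 2×2 h = 4 h.
Per-interval ratio K = (16.3/29.2)^(1/2) = 0.7471; K_d = K^(24/2) = 0.030.

K_d ≈ 0.030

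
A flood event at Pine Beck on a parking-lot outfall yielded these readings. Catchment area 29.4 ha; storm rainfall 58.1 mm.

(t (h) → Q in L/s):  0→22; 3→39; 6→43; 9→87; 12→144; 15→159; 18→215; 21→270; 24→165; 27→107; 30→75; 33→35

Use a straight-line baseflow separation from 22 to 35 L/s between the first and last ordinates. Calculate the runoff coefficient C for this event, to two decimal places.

ΣQ_DR = 1019 L/s; V = ΣQ_DR·Δt = 1.101 × 10^7 L.
Runoff depth d = V / A = 37.43 mm.
C = d / P = 37.43 / 58.1 = 0.64.

C ≈ 0.64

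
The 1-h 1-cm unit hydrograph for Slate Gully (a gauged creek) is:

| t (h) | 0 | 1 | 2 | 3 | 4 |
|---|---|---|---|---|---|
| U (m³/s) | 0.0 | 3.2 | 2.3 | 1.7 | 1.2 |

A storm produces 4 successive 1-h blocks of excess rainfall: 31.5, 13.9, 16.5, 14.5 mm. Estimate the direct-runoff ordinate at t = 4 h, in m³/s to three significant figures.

Q ≈ 14.6 m³/s

By discrete convolution, Q_j = Σ (P_i / 10 mm) · U_{j−i}.
At t = 4 h (j=4): Q = (31.5/10)·1.2 + (13.9/10)·1.7 + (16.5/10)·2.3 + (14.5/10)·3.2 = 14.6 m³/s.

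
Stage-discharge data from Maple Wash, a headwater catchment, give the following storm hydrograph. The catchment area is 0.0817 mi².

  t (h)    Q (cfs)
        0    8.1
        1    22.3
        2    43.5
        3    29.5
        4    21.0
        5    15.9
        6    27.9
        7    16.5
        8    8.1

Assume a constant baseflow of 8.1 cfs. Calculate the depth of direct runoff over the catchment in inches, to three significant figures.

Direct runoff: 0.0, 14.2, 35.4, 21.4, 12.9, 7.8, 19.8, 8.4, 0.0 cfs; ΣQ_DR = 119.9 cfs.
V = ΣQ_DR · Δt = 119.9 × 3600 s = 4.316 × 10^5 ft³.
Over A = 0.0817 mi², depth = V / A = 2.27 in.

d ≈ 2.27 in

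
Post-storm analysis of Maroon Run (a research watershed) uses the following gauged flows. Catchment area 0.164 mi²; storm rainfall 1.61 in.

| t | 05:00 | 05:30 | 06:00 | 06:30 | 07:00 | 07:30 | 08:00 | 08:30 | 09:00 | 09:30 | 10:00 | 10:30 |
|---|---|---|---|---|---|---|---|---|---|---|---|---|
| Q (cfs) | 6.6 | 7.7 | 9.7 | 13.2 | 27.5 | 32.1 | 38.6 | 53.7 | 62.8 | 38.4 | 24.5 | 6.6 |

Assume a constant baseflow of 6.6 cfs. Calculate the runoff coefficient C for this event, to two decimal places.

ΣQ_DR = 242.2 cfs; V = ΣQ_DR·Δt = 4.360 × 10^5 ft³.
Runoff depth d = V / A = 1.144 in.
C = d / P = 1.144 / 1.61 = 0.71.

C ≈ 0.71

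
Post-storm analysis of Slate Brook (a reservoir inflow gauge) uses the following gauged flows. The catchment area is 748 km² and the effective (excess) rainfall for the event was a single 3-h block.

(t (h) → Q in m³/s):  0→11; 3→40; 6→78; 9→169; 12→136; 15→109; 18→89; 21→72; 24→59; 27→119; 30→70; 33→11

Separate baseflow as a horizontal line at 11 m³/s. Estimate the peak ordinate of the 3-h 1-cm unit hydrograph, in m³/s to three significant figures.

Direct runoff: 0.0, 29.0, 67.0, 158.0, 125.0, 98.0, 78.0, 61.0, 48.0, 108.0, 59.0, 0.0 m³/s; ΣQ_DR = 831.0 m³/s, peak = 158.0 m³/s.
Runoff depth d = ΣQ_DR·Δt / A = 831.0 × 10800 / (748 km²) = 12.00 mm.
The 1-cm UH is the DRH scaled by (10 mm)/d, so U_p = 158.0 × 10/12.00 = 132 m³/s.

U_p ≈ 132 m³/s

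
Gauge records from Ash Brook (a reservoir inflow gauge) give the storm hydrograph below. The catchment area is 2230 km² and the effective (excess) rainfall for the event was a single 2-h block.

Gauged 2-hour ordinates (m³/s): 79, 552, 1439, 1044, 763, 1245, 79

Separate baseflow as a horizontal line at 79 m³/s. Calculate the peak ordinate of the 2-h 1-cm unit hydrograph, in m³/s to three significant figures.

Direct runoff: 0.0, 473.0, 1360.0, 965.0, 684.0, 1166.0, 0.0 m³/s; ΣQ_DR = 4648 m³/s, peak = 1360.0 m³/s.
Runoff depth d = ΣQ_DR·Δt / A = 4648 × 7200 / (2230 km²) = 15.01 mm.
The 1-cm UH is the DRH scaled by (10 mm)/d, so U_p = 1360.0 × 10/15.01 = 906 m³/s.

U_p ≈ 906 m³/s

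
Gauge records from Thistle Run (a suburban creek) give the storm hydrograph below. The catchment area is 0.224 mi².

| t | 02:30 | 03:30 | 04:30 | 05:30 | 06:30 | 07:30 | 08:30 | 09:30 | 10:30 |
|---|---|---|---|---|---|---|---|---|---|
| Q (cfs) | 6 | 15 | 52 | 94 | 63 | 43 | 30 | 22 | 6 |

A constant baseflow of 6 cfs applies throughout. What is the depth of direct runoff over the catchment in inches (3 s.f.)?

d ≈ 1.92 in

Direct runoff: 0.0, 9.0, 46.0, 88.0, 57.0, 37.0, 24.0, 16.0, 0.0 cfs; ΣQ_DR = 277.0 cfs.
V = ΣQ_DR · Δt = 277.0 × 3600 s = 9.972 × 10^5 ft³.
Over A = 0.224 mi², depth = V / A = 1.92 in.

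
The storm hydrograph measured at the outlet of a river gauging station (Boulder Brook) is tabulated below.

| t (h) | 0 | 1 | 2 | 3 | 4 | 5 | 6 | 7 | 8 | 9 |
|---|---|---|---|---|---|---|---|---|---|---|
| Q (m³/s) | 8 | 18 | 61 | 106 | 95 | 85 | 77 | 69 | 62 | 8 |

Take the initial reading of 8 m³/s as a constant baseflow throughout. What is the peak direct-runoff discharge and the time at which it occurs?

Q_p = 98.0 m³/s at t = 3 h

Subtracting baseflow gives direct-runoff ordinates: 0.0, 10.0, 53.0, 98.0, 87.0, 77.0, 69.0, 61.0, 54.0, 0.0 m³/s.
The maximum is 98.0 m³/s, occurring at the reading for t = 3 h.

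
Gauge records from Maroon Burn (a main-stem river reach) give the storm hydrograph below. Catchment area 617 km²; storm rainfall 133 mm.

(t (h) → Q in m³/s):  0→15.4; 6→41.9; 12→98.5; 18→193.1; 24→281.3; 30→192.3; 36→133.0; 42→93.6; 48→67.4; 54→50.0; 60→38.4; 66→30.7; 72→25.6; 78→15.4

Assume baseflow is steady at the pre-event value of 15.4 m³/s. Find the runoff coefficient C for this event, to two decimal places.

ΣQ_DR = 1061 m³/s; V = ΣQ_DR·Δt = 2.292 × 10^7 m³.
Runoff depth d = V / A = 37.14 mm.
C = d / P = 37.14 / 133 = 0.28.

C ≈ 0.28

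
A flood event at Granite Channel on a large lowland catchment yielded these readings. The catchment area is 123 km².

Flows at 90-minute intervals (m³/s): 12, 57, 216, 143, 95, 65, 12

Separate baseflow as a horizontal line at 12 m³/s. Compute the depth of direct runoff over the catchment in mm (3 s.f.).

d ≈ 22.7 mm

Direct runoff: 0.0, 45.0, 204.0, 131.0, 83.0, 53.0, 0.0 m³/s; ΣQ_DR = 516.0 m³/s.
V = ΣQ_DR · Δt = 516.0 × 5400 s = 2.786 × 10^6 m³.
Over A = 123 km², depth = V / A = 22.7 mm.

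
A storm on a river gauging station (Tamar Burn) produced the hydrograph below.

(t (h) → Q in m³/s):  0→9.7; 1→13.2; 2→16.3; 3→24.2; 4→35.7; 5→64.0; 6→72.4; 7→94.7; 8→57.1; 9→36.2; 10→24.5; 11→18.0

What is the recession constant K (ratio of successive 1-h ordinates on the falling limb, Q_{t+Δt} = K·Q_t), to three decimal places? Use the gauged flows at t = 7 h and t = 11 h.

Using the recession-limb readings at t = 7 h and t = 11 h: Q falls from 94.7 to 18.0 m³/s over 4 intervals.
K = (Q₂/Q₁)^(1/4) = (18.0/94.7)^(1/4) = 0.660.

K ≈ 0.660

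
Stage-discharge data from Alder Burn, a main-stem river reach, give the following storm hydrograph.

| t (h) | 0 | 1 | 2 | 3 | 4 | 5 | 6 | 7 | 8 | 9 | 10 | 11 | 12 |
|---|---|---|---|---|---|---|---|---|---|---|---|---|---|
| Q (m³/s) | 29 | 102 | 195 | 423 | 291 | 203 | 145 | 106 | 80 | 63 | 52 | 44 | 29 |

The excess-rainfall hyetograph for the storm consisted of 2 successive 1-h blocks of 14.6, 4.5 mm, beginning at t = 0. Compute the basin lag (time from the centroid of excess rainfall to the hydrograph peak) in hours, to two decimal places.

t_L ≈ 2.26 h

Centroid of excess rainfall: t_c = Σ P_i·t̄_i / ΣP_i = 0.7356 h (block centres at 0.5, 1.5 h).
Hydrograph peak occurs at t = 3 h, so basin lag t_L = 3 − 0.7356 = 2.26 h.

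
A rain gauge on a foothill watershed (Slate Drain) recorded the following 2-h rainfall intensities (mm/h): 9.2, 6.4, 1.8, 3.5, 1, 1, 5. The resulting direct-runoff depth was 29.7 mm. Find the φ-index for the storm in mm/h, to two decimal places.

φ ≈ 2.31 mm/h

Only the 4 blocks with intensity above φ contribute runoff: 9.2, 6.4, 3.5, 5 mm/h.
Σ(I−φ)·Δt = d  ⇒  (9.2+6.4+3.5+5 − 4φ)·2 = 29.7
φ = (24.10 − 29.7/2) / 4 = 2.31 mm/h.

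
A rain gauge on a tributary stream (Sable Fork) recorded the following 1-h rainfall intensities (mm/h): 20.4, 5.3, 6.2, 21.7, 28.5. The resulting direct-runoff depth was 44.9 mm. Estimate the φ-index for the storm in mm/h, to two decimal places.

Only the 3 blocks with intensity above φ contribute runoff: 20.4, 21.7, 28.5 mm/h.
Σ(I−φ)·Δt = d  ⇒  (20.4+21.7+28.5 − 3φ)·1 = 44.9
φ = (70.60 − 44.9/1) / 3 = 8.57 mm/h.

φ ≈ 8.57 mm/h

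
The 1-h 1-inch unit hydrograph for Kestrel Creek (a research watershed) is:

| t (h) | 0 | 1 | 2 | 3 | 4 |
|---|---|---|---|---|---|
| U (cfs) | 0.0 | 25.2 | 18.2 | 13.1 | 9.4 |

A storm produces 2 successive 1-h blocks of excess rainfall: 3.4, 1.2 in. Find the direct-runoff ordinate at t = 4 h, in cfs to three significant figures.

Q ≈ 47.7 cfs

By discrete convolution, Q_j = Σ (P_i / 1 in) · U_{j−i}.
At t = 4 h (j=4): Q = (3.4/1)·9.4 + (1.2/1)·13.1 = 47.7 cfs.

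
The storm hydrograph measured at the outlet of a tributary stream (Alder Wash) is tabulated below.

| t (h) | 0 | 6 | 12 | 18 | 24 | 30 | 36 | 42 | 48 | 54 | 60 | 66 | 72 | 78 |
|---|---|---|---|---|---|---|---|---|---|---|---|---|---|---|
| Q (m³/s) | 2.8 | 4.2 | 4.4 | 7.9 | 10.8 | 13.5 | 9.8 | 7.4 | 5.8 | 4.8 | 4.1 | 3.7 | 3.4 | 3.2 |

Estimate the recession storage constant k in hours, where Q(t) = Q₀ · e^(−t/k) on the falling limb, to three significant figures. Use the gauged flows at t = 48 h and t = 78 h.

On the falling limb, Q drops from 5.8 to 3.2 m³/s between t = 48 h and t = 78 h (Δt = 30 h).
k = −Δt / ln(Q₂/Q₁) = −30 / ln(3.2/5.8) = 50.4 h.

k ≈ 50.4 h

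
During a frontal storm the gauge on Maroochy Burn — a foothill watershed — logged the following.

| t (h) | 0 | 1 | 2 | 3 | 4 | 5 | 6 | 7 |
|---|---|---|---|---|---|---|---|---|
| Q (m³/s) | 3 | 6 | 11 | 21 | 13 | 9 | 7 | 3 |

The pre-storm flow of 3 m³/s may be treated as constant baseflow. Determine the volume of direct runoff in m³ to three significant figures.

Direct-runoff ordinates (Q − Q_b): 0.0, 3.0, 8.0, 18.0, 10.0, 6.0, 4.0, 0.0 m³/s.
ΣQ_DR = 49.00 m³/s.
With Δt = 1 h = 3600 s, V = ΣQ_DR · Δt = 49.00 × 3600 = 1.76 × 10^5 m³.

V ≈ 1.76 × 10^5 m³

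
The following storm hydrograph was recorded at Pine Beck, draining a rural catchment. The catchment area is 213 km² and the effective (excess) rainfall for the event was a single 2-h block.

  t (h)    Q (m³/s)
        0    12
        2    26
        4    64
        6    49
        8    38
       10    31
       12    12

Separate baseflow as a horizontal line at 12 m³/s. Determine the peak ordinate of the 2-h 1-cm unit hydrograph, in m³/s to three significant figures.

U_p ≈ 104 m³/s

Direct runoff: 0.0, 14.0, 52.0, 37.0, 26.0, 19.0, 0.0 m³/s; ΣQ_DR = 148.0 m³/s, peak = 52.0 m³/s.
Runoff depth d = ΣQ_DR·Δt / A = 148.0 × 7200 / (213 km²) = 5.003 mm.
The 1-cm UH is the DRH scaled by (10 mm)/d, so U_p = 52.0 × 10/5.003 = 104 m³/s.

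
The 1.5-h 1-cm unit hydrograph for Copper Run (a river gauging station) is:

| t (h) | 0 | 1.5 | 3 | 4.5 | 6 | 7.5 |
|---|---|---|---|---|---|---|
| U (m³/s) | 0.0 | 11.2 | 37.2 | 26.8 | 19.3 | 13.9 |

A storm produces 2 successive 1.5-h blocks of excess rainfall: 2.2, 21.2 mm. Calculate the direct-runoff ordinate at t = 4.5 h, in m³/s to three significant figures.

By discrete convolution, Q_j = Σ (P_i / 10 mm) · U_{j−i}.
At t = 4.5 h (j=3): Q = (2.2/10)·26.8 + (21.2/10)·37.2 = 84.8 m³/s.

Q ≈ 84.8 m³/s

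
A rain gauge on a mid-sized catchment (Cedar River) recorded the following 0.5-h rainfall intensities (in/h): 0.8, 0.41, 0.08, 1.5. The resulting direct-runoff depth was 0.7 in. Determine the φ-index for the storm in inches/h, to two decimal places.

Only the 2 blocks with intensity above φ contribute runoff: 0.8, 1.5 in/h.
Σ(I−φ)·Δt = d  ⇒  (0.8+1.5 − 2φ)·0.5 = 0.7
φ = (2.300 − 0.7/0.5) / 2 = 0.45 in/h.

φ ≈ 0.45 in/h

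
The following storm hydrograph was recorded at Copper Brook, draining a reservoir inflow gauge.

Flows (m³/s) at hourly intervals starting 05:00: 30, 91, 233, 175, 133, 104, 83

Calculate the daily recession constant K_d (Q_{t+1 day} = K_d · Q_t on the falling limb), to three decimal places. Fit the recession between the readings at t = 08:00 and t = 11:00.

Between t = 08:00 and t = 11:00 the flow falls from 175 to 83 m³/s over 3×1 h = 3 h.
Per-interval ratio K = (83/175)^(1/3) = 0.7799; K_d = K^(24/1) = 0.003.

K_d ≈ 0.003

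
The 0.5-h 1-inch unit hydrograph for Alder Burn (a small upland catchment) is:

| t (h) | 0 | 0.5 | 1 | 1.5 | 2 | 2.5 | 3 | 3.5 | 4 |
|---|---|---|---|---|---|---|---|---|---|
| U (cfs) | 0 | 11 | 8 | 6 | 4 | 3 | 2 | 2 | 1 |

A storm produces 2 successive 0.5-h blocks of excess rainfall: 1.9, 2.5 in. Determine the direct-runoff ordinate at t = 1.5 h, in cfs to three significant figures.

Q ≈ 31.4 cfs

By discrete convolution, Q_j = Σ (P_i / 1 in) · U_{j−i}.
At t = 1.5 h (j=3): Q = (1.9/1)·6 + (2.5/1)·8 = 31.4 cfs.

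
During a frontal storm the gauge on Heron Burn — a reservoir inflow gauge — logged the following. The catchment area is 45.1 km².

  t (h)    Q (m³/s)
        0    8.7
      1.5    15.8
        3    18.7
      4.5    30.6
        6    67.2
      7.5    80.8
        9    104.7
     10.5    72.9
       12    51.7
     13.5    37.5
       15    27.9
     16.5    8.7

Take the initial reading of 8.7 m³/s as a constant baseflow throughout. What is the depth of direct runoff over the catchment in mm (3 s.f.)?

Direct runoff: 0.0, 7.1, 10.0, 21.9, 58.5, 72.1, 96.0, 64.2, 43.0, 28.8, 19.2, 0.0 m³/s; ΣQ_DR = 420.8 m³/s.
V = ΣQ_DR · Δt = 420.8 × 5400 s = 2.272 × 10^6 m³.
Over A = 45.1 km², depth = V / A = 50.4 mm.

d ≈ 50.4 mm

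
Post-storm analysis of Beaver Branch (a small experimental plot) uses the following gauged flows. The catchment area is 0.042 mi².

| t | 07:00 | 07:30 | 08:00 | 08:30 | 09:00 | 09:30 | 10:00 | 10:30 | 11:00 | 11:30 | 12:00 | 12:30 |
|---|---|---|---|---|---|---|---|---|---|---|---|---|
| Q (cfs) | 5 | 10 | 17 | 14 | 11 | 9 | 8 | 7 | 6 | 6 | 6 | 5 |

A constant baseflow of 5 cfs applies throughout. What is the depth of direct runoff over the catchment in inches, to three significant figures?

Direct runoff: 0.0, 5.0, 12.0, 9.0, 6.0, 4.0, 3.0, 2.0, 1.0, 1.0, 1.0, 0.0 cfs; ΣQ_DR = 44.00 cfs.
V = ΣQ_DR · Δt = 44.00 × 1800 s = 79200 ft³.
Over A = 0.042 mi², depth = V / A = 0.812 in.

d ≈ 0.812 in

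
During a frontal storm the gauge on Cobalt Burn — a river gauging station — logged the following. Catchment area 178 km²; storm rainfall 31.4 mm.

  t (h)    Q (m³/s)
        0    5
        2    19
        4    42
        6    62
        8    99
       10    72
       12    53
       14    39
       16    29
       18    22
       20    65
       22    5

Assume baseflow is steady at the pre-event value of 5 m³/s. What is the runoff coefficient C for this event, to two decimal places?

C ≈ 0.58

ΣQ_DR = 452.0 m³/s; V = ΣQ_DR·Δt = 3.254 × 10^6 m³.
Runoff depth d = V / A = 18.28 mm.
C = d / P = 18.28 / 31.4 = 0.58.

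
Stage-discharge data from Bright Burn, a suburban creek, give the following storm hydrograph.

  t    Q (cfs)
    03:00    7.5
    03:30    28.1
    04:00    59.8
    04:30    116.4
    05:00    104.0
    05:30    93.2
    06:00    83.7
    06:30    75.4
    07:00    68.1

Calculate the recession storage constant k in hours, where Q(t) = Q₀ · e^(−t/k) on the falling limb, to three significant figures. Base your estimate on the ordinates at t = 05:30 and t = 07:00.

On the falling limb, Q drops from 93.2 to 68.1 cfs between t = 05:30 and t = 07:00 (Δt = 1.5 h).
k = −Δt / ln(Q₂/Q₁) = −1.5 / ln(68.1/93.2) = 4.78 h.

k ≈ 4.78 h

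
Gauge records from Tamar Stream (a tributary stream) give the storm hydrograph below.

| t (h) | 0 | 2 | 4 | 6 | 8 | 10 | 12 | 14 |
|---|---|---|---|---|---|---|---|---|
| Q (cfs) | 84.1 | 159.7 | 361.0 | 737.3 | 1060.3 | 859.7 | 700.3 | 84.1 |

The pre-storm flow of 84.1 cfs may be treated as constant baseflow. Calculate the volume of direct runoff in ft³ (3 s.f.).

V ≈ 2.43 × 10^7 ft³

Direct-runoff ordinates (Q − Q_b): 0.0, 75.6, 276.9, 653.2, 976.2, 775.6, 616.2, 0.0 cfs.
ΣQ_DR = 3374 cfs.
With Δt = 2 h = 7200 s, V = ΣQ_DR · Δt = 3374 × 7200 = 2.43 × 10^7 ft³.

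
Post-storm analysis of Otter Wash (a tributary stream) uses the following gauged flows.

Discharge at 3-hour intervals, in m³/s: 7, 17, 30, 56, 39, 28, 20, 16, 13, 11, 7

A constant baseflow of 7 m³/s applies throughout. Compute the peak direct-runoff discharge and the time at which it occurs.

Q_p = 49.0 m³/s at t = 9 h

Subtracting baseflow gives direct-runoff ordinates: 0.0, 10.0, 23.0, 49.0, 32.0, 21.0, 13.0, 9.0, 6.0, 4.0, 0.0 m³/s.
The maximum is 49.0 m³/s, occurring at the reading for t = 9 h.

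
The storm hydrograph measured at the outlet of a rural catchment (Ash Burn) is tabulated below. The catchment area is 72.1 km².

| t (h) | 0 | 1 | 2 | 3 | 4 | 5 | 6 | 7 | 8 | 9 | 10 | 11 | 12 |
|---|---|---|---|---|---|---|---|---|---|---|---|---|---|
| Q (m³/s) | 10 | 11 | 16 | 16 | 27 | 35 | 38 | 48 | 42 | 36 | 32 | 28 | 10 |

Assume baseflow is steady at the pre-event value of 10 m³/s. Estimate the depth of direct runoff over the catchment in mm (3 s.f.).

d ≈ 10.9 mm

Direct runoff: 0.0, 1.0, 6.0, 6.0, 17.0, 25.0, 28.0, 38.0, 32.0, 26.0, 22.0, 18.0, 0.0 m³/s; ΣQ_DR = 219.0 m³/s.
V = ΣQ_DR · Δt = 219.0 × 3600 s = 7.884 × 10^5 m³.
Over A = 72.1 km², depth = V / A = 10.9 mm.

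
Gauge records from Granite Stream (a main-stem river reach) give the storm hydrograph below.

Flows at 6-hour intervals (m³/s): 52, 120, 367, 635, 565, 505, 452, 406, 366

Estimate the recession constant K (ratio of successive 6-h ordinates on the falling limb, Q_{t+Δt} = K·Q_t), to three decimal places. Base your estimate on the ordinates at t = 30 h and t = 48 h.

Using the recession-limb readings at t = 30 h and t = 48 h: Q falls from 505 to 366 m³/s over 3 intervals.
K = (Q₂/Q₁)^(1/3) = (366/505)^(1/3) = 0.898.

K ≈ 0.898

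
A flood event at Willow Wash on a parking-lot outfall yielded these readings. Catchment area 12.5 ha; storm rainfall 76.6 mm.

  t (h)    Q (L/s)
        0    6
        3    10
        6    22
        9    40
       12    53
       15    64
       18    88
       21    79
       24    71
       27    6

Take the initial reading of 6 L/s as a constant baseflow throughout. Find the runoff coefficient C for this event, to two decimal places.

ΣQ_DR = 379.0 L/s; V = ΣQ_DR·Δt = 4.093 × 10^6 L.
Runoff depth d = V / A = 32.75 mm.
C = d / P = 32.75 / 76.6 = 0.43.

C ≈ 0.43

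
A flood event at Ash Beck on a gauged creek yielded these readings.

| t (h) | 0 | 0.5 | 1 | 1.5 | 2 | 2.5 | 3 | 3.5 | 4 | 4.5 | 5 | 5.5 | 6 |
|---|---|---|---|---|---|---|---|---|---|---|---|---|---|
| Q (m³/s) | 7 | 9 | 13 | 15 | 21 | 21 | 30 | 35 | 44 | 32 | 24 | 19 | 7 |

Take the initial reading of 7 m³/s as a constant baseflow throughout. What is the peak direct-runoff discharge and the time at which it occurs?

Q_p = 37.0 m³/s at t = 4 h

Subtracting baseflow gives direct-runoff ordinates: 0.0, 2.0, 6.0, 8.0, 14.0, 14.0, 23.0, 28.0, 37.0, 25.0, 17.0, 12.0, 0.0 m³/s.
The maximum is 37.0 m³/s, occurring at the reading for t = 4 h.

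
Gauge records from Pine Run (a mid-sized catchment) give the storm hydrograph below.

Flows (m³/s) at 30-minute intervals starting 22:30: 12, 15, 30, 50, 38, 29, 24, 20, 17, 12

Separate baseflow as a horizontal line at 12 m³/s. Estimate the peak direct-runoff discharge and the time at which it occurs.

Q_p = 38.0 m³/s at t = 00:00

Subtracting baseflow gives direct-runoff ordinates: 0.0, 3.0, 18.0, 38.0, 26.0, 17.0, 12.0, 8.0, 5.0, 0.0 m³/s.
The maximum is 38.0 m³/s, occurring at the reading for t = 00:00.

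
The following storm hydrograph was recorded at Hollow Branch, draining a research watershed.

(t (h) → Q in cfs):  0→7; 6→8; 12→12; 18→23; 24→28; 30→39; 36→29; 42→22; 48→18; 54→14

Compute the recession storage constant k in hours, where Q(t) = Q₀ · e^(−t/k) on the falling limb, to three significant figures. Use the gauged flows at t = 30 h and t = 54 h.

k ≈ 23.4 h

On the falling limb, Q drops from 39 to 14 cfs between t = 30 h and t = 54 h (Δt = 24 h).
k = −Δt / ln(Q₂/Q₁) = −24 / ln(14/39) = 23.4 h.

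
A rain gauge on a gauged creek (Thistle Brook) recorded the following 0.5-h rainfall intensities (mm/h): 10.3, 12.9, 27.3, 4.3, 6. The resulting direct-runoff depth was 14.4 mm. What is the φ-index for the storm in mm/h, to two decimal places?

φ ≈ 7.23 mm/h

Only the 3 blocks with intensity above φ contribute runoff: 10.3, 12.9, 27.3 mm/h.
Σ(I−φ)·Δt = d  ⇒  (10.3+12.9+27.3 − 3φ)·0.5 = 14.4
φ = (50.50 − 14.4/0.5) / 3 = 7.23 mm/h.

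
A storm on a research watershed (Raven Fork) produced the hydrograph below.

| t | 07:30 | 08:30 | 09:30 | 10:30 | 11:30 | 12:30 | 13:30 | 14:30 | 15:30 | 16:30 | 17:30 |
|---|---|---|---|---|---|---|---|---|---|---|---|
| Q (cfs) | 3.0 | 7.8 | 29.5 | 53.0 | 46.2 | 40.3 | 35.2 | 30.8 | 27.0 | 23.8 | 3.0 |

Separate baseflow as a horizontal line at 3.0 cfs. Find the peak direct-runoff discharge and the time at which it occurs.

Q_p = 50.0 cfs at t = 10:30

Subtracting baseflow gives direct-runoff ordinates: 0.0, 4.8, 26.5, 50.0, 43.2, 37.3, 32.2, 27.8, 24.0, 20.8, 0.0 cfs.
The maximum is 50.0 cfs, occurring at the reading for t = 10:30.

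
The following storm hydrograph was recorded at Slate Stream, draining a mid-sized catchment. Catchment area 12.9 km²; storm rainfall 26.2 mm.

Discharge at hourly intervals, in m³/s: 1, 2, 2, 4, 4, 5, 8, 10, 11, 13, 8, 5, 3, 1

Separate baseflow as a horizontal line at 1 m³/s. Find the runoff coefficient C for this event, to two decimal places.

ΣQ_DR = 63.00 m³/s; V = ΣQ_DR·Δt = 2.268 × 10^5 m³.
Runoff depth d = V / A = 17.58 mm.
C = d / P = 17.58 / 26.2 = 0.67.

C ≈ 0.67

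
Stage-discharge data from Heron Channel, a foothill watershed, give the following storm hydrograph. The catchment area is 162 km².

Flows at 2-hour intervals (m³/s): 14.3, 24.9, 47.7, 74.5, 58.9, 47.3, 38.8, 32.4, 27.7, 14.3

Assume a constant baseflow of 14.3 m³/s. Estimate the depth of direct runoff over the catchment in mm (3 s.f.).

Direct runoff: 0.0, 10.6, 33.4, 60.2, 44.6, 33.0, 24.5, 18.1, 13.4, 0.0 m³/s; ΣQ_DR = 237.8 m³/s.
V = ΣQ_DR · Δt = 237.8 × 7200 s = 1.712 × 10^6 m³.
Over A = 162 km², depth = V / A = 10.6 mm.

d ≈ 10.6 mm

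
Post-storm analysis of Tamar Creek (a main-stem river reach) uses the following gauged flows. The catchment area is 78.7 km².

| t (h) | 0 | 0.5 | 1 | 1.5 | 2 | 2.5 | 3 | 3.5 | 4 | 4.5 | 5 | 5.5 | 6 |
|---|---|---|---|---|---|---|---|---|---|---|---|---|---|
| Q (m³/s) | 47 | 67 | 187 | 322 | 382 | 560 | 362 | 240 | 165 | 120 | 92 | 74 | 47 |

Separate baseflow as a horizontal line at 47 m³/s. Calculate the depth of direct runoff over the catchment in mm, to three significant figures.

d ≈ 47.0 mm

Direct runoff: 0.0, 20.0, 140.0, 275.0, 335.0, 513.0, 315.0, 193.0, 118.0, 73.0, 45.0, 27.0, 0.0 m³/s; ΣQ_DR = 2054 m³/s.
V = ΣQ_DR · Δt = 2054 × 1800 s = 3.697 × 10^6 m³.
Over A = 78.7 km², depth = V / A = 47.0 mm.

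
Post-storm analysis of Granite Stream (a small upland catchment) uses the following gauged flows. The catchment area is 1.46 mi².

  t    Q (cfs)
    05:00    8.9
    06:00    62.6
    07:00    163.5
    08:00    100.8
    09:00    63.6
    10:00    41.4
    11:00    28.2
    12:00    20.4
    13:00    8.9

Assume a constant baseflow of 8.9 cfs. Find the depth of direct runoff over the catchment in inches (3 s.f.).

Direct runoff: 0.0, 53.7, 154.6, 91.9, 54.7, 32.5, 19.3, 11.5, 0.0 cfs; ΣQ_DR = 418.2 cfs.
V = ΣQ_DR · Δt = 418.2 × 3600 s = 1.506 × 10^6 ft³.
Over A = 1.46 mi², depth = V / A = 0.444 in.

d ≈ 0.444 in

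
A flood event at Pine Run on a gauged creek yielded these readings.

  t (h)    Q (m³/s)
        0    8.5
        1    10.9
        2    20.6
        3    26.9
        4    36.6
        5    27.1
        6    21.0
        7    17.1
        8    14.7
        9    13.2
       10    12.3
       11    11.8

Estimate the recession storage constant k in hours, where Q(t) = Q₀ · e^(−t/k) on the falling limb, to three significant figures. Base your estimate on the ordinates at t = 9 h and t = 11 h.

On the falling limb, Q drops from 13.2 to 11.8 m³/s between t = 9 h and t = 11 h (Δt = 2 h).
k = −Δt / ln(Q₂/Q₁) = −2 / ln(11.8/13.2) = 17.8 h.

k ≈ 17.8 h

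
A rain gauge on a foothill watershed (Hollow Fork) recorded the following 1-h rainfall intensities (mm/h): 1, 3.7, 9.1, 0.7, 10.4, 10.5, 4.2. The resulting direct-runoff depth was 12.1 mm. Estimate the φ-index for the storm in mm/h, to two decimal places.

Only the 3 blocks with intensity above φ contribute runoff: 9.1, 10.4, 10.5 mm/h.
Σ(I−φ)·Δt = d  ⇒  (9.1+10.4+10.5 − 3φ)·1 = 12.1
φ = (30.00 − 12.1/1) / 3 = 5.97 mm/h.

φ ≈ 5.97 mm/h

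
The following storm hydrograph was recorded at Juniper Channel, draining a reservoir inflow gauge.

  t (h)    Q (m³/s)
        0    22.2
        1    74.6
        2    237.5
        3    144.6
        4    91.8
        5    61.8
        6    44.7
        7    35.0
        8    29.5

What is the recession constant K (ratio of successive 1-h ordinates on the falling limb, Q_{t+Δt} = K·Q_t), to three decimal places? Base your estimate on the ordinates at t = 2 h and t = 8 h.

K ≈ 0.706

Using the recession-limb readings at t = 2 h and t = 8 h: Q falls from 237.5 to 29.5 m³/s over 6 intervals.
K = (Q₂/Q₁)^(1/6) = (29.5/237.5)^(1/6) = 0.706.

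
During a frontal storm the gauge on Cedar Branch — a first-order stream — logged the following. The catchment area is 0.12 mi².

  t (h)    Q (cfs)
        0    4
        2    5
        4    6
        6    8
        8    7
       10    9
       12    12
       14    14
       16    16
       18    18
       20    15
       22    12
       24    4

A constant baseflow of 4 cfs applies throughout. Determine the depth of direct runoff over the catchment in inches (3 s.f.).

Direct runoff: 0.0, 1.0, 2.0, 4.0, 3.0, 5.0, 8.0, 10.0, 12.0, 14.0, 11.0, 8.0, 0.0 cfs; ΣQ_DR = 78.00 cfs.
V = ΣQ_DR · Δt = 78.00 × 7200 s = 5.616 × 10^5 ft³.
Over A = 0.12 mi², depth = V / A = 2.01 in.

d ≈ 2.01 in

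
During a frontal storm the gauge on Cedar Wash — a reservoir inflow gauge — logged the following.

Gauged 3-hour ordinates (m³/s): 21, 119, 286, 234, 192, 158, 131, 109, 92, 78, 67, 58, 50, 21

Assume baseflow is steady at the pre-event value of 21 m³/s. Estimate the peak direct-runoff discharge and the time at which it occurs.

Subtracting baseflow gives direct-runoff ordinates: 0.0, 98.0, 265.0, 213.0, 171.0, 137.0, 110.0, 88.0, 71.0, 57.0, 46.0, 37.0, 29.0, 0.0 m³/s.
The maximum is 265.0 m³/s, occurring at the reading for t = 6 h.

Q_p = 265.0 m³/s at t = 6 h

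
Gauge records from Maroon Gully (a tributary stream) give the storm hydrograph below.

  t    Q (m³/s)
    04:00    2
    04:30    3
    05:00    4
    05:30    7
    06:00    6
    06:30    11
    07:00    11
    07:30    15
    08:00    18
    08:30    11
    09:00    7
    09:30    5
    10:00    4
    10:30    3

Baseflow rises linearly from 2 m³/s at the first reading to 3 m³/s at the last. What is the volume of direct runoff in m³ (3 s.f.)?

V ≈ 1.30 × 10^5 m³

Direct-runoff ordinates (Q − Q_b): 0.00, 0.92, 1.85, 4.77, 3.69, 8.62, 8.54, 12.46, 15.38, 8.31, 4.23, 2.15, 1.08, 0.00 m³/s.
ΣQ_DR = 72.00 m³/s.
With Δt = 0.5 h = 1800 s, V = ΣQ_DR · Δt = 72.00 × 1800 = 1.30 × 10^5 m³.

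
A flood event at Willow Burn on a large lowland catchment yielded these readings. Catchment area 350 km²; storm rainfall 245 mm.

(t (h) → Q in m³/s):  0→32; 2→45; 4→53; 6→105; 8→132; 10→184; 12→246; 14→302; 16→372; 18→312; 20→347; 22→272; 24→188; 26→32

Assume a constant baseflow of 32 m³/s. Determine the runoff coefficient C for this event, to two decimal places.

ΣQ_DR = 2174 m³/s; V = ΣQ_DR·Δt = 1.565 × 10^7 m³.
Runoff depth d = V / A = 44.72 mm.
C = d / P = 44.72 / 245 = 0.18.

C ≈ 0.18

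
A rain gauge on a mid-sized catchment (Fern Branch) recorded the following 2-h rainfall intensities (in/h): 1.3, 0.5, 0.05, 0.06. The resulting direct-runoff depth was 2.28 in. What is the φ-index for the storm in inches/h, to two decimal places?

φ ≈ 0.33 in/h

Only the 2 blocks with intensity above φ contribute runoff: 1.3, 0.5 in/h.
Σ(I−φ)·Δt = d  ⇒  (1.3+0.5 − 2φ)·2 = 2.28
φ = (1.800 − 2.28/2) / 2 = 0.33 in/h.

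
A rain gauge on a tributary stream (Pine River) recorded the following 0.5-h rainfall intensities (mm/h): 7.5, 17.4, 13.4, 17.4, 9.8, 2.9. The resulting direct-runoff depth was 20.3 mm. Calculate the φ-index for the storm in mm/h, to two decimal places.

φ ≈ 4.98 mm/h

Only the 5 blocks with intensity above φ contribute runoff: 7.5, 17.4, 13.4, 17.4, 9.8 mm/h.
Σ(I−φ)·Δt = d  ⇒  (7.5+17.4+13.4+17.4+9.8 − 5φ)·0.5 = 20.3
φ = (65.50 − 20.3/0.5) / 5 = 4.98 mm/h.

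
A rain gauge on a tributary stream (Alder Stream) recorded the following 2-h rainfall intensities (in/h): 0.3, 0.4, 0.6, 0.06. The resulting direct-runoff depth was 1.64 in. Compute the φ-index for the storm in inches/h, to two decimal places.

φ ≈ 0.16 in/h

Only the 3 blocks with intensity above φ contribute runoff: 0.3, 0.4, 0.6 in/h.
Σ(I−φ)·Δt = d  ⇒  (0.3+0.4+0.6 − 3φ)·2 = 1.64
φ = (1.300 − 1.64/2) / 3 = 0.16 in/h.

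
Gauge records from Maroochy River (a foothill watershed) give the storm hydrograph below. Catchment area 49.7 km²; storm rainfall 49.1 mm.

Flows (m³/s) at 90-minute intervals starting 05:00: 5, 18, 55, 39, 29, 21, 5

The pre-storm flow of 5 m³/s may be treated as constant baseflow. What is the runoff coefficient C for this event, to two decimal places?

ΣQ_DR = 137.0 m³/s; V = ΣQ_DR·Δt = 7.398 × 10^5 m³.
Runoff depth d = V / A = 14.89 mm.
C = d / P = 14.89 / 49.1 = 0.30.

C ≈ 0.30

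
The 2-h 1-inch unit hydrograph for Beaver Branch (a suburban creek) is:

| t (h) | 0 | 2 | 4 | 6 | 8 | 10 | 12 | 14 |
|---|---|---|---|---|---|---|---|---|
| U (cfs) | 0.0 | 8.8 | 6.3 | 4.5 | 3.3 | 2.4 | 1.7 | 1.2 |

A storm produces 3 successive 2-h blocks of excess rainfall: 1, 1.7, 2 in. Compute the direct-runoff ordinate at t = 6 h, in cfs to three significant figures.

Q ≈ 32.8 cfs

By discrete convolution, Q_j = Σ (P_i / 1 in) · U_{j−i}.
At t = 6 h (j=3): Q = (1/1)·4.5 + (1.7/1)·6.3 + (2/1)·8.8 = 32.8 cfs.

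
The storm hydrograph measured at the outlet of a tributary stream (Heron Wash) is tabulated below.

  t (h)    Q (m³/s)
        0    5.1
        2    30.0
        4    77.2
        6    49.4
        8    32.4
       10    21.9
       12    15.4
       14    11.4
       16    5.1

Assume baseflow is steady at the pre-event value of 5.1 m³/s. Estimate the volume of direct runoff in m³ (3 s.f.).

V ≈ 1.45 × 10^6 m³

Direct-runoff ordinates (Q − Q_b): 0.0, 24.9, 72.1, 44.3, 27.3, 16.8, 10.3, 6.3, 0.0 m³/s.
ΣQ_DR = 202.0 m³/s.
With Δt = 2 h = 7200 s, V = ΣQ_DR · Δt = 202.0 × 7200 = 1.45 × 10^6 m³.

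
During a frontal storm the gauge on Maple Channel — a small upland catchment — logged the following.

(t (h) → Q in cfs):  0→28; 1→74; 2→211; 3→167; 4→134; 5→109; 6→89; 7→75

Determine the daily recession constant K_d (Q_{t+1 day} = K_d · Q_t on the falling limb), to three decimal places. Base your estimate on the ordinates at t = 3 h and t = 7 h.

K_d ≈ 0.008

Between t = 3 h and t = 7 h the flow falls from 167 to 75 cfs over 4×1 h = 4 h.
Per-interval ratio K = (75/167)^(1/4) = 0.8186; K_d = K^(24/1) = 0.008.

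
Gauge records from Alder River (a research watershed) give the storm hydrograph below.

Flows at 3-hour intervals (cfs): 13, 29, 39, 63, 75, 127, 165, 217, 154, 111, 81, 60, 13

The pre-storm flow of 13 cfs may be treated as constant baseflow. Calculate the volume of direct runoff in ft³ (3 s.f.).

Direct-runoff ordinates (Q − Q_b): 0.0, 16.0, 26.0, 50.0, 62.0, 114.0, 152.0, 204.0, 141.0, 98.0, 68.0, 47.0, 0.0 cfs.
ΣQ_DR = 978.0 cfs.
With Δt = 3 h = 10800 s, V = ΣQ_DR · Δt = 978.0 × 10800 = 1.06 × 10^7 ft³.

V ≈ 1.06 × 10^7 ft³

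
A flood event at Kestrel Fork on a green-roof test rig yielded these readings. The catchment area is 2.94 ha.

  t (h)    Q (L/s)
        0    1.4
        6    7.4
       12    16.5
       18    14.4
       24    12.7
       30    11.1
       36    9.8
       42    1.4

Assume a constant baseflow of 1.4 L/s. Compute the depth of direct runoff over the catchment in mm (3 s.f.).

Direct runoff: 0.0, 6.0, 15.1, 13.0, 11.3, 9.7, 8.4, 0.0 L/s; ΣQ_DR = 63.50 L/s.
V = ΣQ_DR · Δt = 63.50 × 21600 s = 1.372 × 10^6 L.
Over A = 2.94 ha, depth = V / A = 46.7 mm.

d ≈ 46.7 mm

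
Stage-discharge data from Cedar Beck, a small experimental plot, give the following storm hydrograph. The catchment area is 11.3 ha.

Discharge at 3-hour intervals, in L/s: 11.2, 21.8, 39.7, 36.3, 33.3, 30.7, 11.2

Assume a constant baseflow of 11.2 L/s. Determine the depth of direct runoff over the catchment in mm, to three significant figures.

d ≈ 10.1 mm

Direct runoff: 0.0, 10.6, 28.5, 25.1, 22.1, 19.5, 0.0 L/s; ΣQ_DR = 105.8 L/s.
V = ΣQ_DR · Δt = 105.8 × 10800 s = 1.143 × 10^6 L.
Over A = 11.3 ha, depth = V / A = 10.1 mm.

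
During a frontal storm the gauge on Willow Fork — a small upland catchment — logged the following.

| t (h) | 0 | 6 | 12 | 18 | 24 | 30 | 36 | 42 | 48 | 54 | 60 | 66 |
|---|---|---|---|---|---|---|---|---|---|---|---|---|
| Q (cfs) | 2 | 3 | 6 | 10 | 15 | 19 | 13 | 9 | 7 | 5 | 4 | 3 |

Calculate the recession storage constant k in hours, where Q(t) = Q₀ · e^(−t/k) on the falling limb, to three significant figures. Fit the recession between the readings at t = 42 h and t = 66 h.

k ≈ 21.8 h

On the falling limb, Q drops from 9 to 3 cfs between t = 42 h and t = 66 h (Δt = 24 h).
k = −Δt / ln(Q₂/Q₁) = −24 / ln(3/9) = 21.8 h.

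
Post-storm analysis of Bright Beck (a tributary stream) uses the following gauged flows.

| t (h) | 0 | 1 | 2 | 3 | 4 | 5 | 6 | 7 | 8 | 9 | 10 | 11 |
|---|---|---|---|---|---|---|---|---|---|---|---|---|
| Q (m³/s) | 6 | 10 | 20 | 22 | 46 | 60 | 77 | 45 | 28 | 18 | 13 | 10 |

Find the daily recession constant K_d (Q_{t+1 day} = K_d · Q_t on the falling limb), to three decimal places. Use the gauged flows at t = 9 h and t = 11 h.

K_d ≈ 0.001

Between t = 9 h and t = 11 h the flow falls from 18 to 10 m³/s over 2×1 h = 2 h.
Per-interval ratio K = (10/18)^(1/2) = 0.7454; K_d = K^(24/1) = 0.001.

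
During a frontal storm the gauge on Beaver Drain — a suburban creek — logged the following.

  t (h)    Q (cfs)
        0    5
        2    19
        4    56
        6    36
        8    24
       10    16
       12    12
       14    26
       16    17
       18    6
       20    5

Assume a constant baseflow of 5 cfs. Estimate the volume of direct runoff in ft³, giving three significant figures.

V ≈ 1.20 × 10^6 ft³

Direct-runoff ordinates (Q − Q_b): 0.0, 14.0, 51.0, 31.0, 19.0, 11.0, 7.0, 21.0, 12.0, 1.0, 0.0 cfs.
ΣQ_DR = 167.0 cfs.
With Δt = 2 h = 7200 s, V = ΣQ_DR · Δt = 167.0 × 7200 = 1.20 × 10^6 ft³.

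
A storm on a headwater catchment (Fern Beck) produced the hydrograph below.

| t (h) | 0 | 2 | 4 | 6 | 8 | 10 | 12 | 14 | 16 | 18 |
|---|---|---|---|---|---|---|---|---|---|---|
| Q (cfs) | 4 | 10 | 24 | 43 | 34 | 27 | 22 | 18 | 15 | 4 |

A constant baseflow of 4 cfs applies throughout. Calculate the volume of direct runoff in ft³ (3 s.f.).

Direct-runoff ordinates (Q − Q_b): 0.0, 6.0, 20.0, 39.0, 30.0, 23.0, 18.0, 14.0, 11.0, 0.0 cfs.
ΣQ_DR = 161.0 cfs.
With Δt = 2 h = 7200 s, V = ΣQ_DR · Δt = 161.0 × 7200 = 1.16 × 10^6 ft³.

V ≈ 1.16 × 10^6 ft³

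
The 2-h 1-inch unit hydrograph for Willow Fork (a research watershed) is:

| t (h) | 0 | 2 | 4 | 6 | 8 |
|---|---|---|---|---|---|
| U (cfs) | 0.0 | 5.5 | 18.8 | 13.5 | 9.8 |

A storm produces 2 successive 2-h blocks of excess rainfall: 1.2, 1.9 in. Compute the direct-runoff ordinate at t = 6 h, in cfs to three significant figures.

Q ≈ 51.9 cfs

By discrete convolution, Q_j = Σ (P_i / 1 in) · U_{j−i}.
At t = 6 h (j=3): Q = (1.2/1)·13.5 + (1.9/1)·18.8 = 51.9 cfs.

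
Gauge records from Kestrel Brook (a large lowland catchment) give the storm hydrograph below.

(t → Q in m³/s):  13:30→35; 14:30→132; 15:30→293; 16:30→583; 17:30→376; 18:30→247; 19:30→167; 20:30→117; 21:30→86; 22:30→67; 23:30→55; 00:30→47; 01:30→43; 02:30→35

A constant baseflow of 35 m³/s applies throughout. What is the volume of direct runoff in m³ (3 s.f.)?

V ≈ 6.45 × 10^6 m³

Direct-runoff ordinates (Q − Q_b): 0.0, 97.0, 258.0, 548.0, 341.0, 212.0, 132.0, 82.0, 51.0, 32.0, 20.0, 12.0, 8.0, 0.0 m³/s.
ΣQ_DR = 1793 m³/s.
With Δt = 1 h = 3600 s, V = ΣQ_DR · Δt = 1793 × 3600 = 6.45 × 10^6 m³.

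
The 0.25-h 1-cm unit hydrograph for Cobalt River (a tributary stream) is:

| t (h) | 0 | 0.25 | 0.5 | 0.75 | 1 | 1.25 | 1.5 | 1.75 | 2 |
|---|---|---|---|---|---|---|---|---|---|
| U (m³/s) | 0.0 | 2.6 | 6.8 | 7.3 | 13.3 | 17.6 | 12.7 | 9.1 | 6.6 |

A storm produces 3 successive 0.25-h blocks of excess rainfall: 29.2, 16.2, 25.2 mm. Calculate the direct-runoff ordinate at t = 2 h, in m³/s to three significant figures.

Q ≈ 66.0 m³/s

By discrete convolution, Q_j = Σ (P_i / 10 mm) · U_{j−i}.
At t = 2 h (j=8): Q = (29.2/10)·6.6 + (16.2/10)·9.1 + (25.2/10)·12.7 = 66.0 m³/s.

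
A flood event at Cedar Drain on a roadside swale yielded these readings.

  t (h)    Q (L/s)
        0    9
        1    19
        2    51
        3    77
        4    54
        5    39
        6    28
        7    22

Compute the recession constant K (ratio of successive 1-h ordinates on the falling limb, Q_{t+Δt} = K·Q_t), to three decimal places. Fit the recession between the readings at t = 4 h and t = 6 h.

Using the recession-limb readings at t = 4 h and t = 6 h: Q falls from 54 to 28 L/s over 2 intervals.
K = (Q₂/Q₁)^(1/2) = (28/54)^(1/2) = 0.720.

K ≈ 0.720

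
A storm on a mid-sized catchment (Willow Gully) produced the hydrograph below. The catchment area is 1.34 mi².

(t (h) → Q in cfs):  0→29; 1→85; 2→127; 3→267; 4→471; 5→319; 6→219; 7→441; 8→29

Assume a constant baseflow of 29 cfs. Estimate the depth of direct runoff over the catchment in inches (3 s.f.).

Direct runoff: 0.0, 56.0, 98.0, 238.0, 442.0, 290.0, 190.0, 412.0, 0.0 cfs; ΣQ_DR = 1726 cfs.
V = ΣQ_DR · Δt = 1726 × 3600 s = 6.214 × 10^6 ft³.
Over A = 1.34 mi², depth = V / A = 2.00 in.

d ≈ 2.00 in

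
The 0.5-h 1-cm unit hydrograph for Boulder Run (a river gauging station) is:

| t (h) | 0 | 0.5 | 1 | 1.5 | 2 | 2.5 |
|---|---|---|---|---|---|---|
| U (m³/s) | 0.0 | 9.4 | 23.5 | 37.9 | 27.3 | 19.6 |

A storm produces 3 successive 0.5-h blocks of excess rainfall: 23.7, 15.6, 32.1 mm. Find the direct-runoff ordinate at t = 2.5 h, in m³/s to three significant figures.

By discrete convolution, Q_j = Σ (P_i / 10 mm) · U_{j−i}.
At t = 2.5 h (j=5): Q = (23.7/10)·19.6 + (15.6/10)·27.3 + (32.1/10)·37.9 = 211 m³/s.

Q ≈ 211 m³/s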